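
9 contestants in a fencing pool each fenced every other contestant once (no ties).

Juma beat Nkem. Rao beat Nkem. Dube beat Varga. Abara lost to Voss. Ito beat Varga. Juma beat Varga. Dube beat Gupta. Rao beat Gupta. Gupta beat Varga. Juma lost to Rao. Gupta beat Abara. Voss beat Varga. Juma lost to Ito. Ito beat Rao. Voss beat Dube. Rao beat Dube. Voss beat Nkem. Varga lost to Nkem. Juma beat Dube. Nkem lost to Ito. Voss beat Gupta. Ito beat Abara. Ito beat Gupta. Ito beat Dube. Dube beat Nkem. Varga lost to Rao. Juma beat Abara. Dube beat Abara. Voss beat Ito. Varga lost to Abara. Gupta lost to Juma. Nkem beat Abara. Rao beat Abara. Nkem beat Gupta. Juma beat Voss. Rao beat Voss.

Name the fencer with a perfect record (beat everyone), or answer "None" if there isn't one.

Highest win total is Rao with 7 (out of 8 possible).
Rao lost to Ito, so no fencer went undefeated.

None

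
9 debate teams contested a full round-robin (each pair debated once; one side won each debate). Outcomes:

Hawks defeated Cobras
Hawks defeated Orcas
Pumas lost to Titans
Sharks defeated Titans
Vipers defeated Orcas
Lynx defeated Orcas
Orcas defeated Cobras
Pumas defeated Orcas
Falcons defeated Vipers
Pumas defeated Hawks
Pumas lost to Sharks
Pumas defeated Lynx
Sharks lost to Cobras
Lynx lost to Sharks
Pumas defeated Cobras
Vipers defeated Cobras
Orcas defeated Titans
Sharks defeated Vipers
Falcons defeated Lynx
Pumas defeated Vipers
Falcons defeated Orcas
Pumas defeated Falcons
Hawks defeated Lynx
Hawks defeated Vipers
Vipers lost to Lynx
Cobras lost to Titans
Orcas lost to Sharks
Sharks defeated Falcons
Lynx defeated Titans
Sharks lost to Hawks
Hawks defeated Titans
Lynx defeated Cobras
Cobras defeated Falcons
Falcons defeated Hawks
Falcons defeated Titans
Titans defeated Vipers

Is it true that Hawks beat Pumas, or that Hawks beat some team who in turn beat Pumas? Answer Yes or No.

Hawks did not beat Pumas directly.
Hawks beat Titans, Orcas, Lynx, Cobras, Vipers, Sharks. Of those, Titans beat Pumas.

Yes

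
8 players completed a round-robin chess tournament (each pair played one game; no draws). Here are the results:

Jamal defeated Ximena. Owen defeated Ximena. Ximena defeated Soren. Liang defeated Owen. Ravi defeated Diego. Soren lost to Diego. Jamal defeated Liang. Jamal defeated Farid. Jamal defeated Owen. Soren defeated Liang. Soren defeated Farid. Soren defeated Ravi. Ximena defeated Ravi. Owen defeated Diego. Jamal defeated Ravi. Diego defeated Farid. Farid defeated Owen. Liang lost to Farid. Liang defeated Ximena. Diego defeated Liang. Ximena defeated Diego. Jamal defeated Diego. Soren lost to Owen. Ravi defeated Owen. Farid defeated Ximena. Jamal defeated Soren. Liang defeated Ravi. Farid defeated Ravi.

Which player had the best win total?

Jamal

Win totals: Soren 3, Farid 4, Diego 3, Ximena 3, Jamal 7, Owen 3, Ravi 2, Liang 3.
Jamal leads with 7 wins (next highest: 4).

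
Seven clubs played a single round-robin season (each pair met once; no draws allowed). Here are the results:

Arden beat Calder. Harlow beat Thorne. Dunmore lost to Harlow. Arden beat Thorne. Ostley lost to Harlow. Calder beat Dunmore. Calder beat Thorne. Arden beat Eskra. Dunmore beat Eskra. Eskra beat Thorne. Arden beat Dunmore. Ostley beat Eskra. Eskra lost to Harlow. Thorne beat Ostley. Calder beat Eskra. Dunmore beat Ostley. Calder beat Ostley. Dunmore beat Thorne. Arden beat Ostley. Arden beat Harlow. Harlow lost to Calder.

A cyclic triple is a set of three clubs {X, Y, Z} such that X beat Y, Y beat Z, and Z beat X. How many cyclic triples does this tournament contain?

Win totals: Ostley 1, Dunmore 3, Thorne 1, Arden 6, Calder 5, Harlow 4, Eskra 1.
A club with w wins dominates both others in C(w,2) triples; summing gives 0 + 3 + 0 + 15 + 10 + 6 + 0 = 34 transitive triples.
Total triples C(7,3) = 35, so cyclic triples = 35 − 34 = 1.

1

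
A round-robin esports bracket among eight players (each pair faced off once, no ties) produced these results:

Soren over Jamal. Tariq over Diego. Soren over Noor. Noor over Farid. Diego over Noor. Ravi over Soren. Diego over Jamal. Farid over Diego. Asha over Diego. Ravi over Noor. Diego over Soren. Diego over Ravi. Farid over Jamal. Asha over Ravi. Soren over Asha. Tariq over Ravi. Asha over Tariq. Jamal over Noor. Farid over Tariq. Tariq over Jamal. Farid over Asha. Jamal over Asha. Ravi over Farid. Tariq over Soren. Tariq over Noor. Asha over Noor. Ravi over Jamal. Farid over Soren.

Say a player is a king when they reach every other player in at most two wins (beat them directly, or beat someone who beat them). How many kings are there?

Ravi reaches everyone (king).
Noor cannot reach Ravi in two steps.
Soren reaches everyone (king).
Farid reaches everyone (king).
Tariq reaches everyone (king).
Asha reaches everyone (king).
Jamal cannot reach Soren in two steps.
Diego cannot reach Tariq in two steps.
Kings: Ravi, Soren, Farid, Tariq, Asha — 5.

5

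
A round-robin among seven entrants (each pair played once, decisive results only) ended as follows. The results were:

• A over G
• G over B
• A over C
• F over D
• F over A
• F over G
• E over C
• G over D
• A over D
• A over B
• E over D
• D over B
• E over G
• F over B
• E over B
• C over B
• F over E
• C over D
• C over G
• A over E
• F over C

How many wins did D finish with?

1

D's results: beat B; lost to A, C, E, F, G.
That is 1 win.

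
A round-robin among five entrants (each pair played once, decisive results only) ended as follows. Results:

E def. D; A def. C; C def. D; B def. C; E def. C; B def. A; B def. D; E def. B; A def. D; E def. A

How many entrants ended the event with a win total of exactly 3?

Win totals: A 2, B 3, C 1, D 0, E 4.
Exactly 3: B — 1 entrant.

1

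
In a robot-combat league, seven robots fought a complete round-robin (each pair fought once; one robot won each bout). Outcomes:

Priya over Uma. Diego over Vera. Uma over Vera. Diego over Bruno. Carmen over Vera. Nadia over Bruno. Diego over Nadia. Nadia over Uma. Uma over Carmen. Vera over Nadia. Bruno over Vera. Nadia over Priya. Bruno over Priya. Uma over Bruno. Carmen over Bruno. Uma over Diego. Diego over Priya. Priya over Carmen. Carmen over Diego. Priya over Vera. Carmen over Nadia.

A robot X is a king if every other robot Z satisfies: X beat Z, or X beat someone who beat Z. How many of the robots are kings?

Priya reaches everyone (king).
Uma reaches everyone (king).
Diego reaches everyone (king).
Carmen reaches everyone (king).
Nadia reaches everyone (king).
Vera cannot reach Diego, Carmen in two steps.
Bruno cannot reach Diego in two steps.
Kings: Priya, Uma, Diego, Carmen, Nadia — 5.

5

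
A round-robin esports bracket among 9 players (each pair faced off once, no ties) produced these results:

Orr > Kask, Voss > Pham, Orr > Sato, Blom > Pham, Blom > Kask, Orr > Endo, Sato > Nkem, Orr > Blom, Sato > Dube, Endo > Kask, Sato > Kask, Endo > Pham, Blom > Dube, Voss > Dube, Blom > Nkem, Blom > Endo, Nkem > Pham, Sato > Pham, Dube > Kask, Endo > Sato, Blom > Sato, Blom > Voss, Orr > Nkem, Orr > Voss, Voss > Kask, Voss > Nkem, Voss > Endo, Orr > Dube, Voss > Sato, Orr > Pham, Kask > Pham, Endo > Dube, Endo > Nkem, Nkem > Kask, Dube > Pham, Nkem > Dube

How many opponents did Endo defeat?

Endo's results: beat Dube, Kask, Nkem, Sato, Pham; lost to Orr, Blom, Voss.
That is 5 wins.

5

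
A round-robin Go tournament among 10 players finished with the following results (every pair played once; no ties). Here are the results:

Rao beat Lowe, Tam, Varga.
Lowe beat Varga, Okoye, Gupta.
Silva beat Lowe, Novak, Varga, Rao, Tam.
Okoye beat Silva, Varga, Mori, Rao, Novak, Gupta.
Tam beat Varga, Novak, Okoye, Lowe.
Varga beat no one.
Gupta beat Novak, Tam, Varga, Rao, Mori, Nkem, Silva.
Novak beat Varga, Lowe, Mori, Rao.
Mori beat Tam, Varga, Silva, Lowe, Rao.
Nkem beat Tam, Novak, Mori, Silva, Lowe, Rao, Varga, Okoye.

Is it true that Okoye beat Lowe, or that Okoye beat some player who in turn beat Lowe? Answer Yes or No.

Okoye did not beat Lowe directly.
Okoye beat Varga, Gupta, Novak, Silva, Rao, Mori. Of those, Novak beat Lowe.

Yes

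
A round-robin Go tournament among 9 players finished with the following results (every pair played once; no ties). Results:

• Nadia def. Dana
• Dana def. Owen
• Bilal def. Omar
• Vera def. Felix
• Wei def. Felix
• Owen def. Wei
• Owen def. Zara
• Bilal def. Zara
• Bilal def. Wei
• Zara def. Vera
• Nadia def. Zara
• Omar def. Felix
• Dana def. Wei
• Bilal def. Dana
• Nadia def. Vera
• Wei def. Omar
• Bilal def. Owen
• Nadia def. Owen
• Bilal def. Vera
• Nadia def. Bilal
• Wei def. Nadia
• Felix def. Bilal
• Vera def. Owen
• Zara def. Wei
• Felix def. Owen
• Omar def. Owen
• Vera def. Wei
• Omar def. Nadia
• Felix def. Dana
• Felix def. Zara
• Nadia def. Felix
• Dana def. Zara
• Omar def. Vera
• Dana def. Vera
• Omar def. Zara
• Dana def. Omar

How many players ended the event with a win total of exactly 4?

Win totals: Nadia 6, Owen 2, Zara 2, Vera 3, Dana 5, Omar 5, Felix 4, Bilal 6, Wei 3.
Exactly 4: Felix — 1 player.

1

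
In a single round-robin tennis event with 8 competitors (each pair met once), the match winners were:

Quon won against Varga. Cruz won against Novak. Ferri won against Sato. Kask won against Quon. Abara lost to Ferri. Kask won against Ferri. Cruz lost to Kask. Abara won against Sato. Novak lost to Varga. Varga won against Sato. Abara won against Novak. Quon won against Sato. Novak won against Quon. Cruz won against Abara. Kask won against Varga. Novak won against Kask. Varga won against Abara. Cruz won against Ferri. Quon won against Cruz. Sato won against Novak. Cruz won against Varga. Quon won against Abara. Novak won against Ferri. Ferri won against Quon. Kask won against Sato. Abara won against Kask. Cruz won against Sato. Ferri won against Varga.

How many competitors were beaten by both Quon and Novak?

Quon beat: Abara, Sato, Varga, Cruz.
Novak beat: Quon, Kask, Ferri.
No one was beaten by both.

0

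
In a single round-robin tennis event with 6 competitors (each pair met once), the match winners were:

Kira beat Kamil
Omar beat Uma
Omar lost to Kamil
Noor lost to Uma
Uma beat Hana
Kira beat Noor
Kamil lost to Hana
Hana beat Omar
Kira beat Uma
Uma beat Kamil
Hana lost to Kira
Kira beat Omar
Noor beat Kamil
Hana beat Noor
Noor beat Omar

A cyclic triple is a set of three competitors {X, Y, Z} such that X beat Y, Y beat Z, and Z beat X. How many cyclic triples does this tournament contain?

3

Of the C(6,3) = 20 triples, the cyclic ones are: {Omar, Kamil, Uma}; {Omar, Uma, Hana}; {Omar, Uma, Noor}.
That is 3.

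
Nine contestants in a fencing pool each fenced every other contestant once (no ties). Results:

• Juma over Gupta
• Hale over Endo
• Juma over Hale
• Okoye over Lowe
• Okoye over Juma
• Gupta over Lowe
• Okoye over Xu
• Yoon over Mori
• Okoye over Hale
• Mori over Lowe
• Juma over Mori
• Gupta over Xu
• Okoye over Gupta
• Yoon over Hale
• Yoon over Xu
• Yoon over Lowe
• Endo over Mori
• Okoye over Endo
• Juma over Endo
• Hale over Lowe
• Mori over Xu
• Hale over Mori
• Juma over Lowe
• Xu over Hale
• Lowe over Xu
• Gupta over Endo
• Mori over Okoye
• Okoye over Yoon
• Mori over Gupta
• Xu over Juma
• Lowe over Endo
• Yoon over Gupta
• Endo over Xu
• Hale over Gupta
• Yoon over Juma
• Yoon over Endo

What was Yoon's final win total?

Yoon's results: beat Juma, Endo, Mori, Xu, Hale, Gupta, Lowe; lost to Okoye.
That is 7 wins.

7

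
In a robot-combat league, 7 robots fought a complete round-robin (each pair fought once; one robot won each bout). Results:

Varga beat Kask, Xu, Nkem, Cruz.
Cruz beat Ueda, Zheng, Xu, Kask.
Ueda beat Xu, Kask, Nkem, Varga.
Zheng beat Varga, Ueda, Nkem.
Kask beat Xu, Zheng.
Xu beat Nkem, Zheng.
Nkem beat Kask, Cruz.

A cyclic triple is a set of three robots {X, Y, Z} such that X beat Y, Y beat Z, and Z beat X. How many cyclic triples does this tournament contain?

11

Win totals: Varga 4, Zheng 3, Cruz 4, Xu 2, Nkem 2, Kask 2, Ueda 4.
A robot with w wins dominates both others in C(w,2) triples; summing gives 6 + 3 + 6 + 1 + 1 + 1 + 6 = 24 transitive triples.
Total triples C(7,3) = 35, so cyclic triples = 35 − 24 = 11.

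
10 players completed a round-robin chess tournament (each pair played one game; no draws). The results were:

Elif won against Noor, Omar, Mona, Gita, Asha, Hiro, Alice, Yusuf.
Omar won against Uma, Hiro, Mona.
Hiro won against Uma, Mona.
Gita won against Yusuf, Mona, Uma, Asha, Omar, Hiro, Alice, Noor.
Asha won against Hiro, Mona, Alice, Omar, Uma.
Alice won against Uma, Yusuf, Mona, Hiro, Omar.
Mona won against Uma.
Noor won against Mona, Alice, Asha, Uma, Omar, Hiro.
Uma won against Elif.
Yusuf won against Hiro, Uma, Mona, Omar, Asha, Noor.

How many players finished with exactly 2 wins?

Win totals: Uma 1, Asha 5, Omar 3, Elif 8, Alice 5, Mona 1, Gita 8, Yusuf 6, Hiro 2, Noor 6.
Exactly 2: Hiro — 1 player.

1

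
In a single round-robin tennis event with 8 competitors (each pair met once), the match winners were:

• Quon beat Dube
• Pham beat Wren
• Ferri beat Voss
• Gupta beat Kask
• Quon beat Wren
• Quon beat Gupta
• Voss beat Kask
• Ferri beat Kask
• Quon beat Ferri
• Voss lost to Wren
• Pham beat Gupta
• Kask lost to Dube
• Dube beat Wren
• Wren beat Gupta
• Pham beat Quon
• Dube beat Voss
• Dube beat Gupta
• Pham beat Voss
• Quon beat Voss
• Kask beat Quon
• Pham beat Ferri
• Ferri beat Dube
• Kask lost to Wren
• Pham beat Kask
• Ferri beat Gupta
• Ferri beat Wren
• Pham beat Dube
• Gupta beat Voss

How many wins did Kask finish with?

Kask's results: beat Quon; lost to Ferri, Pham, Dube, Voss, Gupta, Wren.
That is 1 win.

1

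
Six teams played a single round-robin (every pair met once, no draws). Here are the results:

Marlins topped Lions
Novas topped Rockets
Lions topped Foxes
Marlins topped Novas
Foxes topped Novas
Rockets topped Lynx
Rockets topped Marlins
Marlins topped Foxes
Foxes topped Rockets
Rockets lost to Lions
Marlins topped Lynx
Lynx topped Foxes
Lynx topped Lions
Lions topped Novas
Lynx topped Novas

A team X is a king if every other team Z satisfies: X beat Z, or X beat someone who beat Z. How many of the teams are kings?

3

Marlins reaches everyone (king).
Lynx cannot reach Marlins in two steps.
Lions reaches everyone (king).
Foxes cannot reach Lions in two steps.
Rockets reaches everyone (king).
Novas cannot reach Lions, Foxes in two steps.
Kings: Marlins, Lions, Rockets — 3.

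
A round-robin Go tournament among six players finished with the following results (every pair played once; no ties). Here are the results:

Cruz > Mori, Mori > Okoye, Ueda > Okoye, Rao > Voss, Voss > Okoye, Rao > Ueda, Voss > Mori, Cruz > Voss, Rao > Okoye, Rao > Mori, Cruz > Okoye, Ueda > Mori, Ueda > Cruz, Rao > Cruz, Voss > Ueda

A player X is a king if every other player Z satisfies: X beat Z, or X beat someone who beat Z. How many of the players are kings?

1

Okoye cannot reach Voss, Cruz, Mori, Ueda, Rao in two steps.
Voss cannot reach Rao in two steps.
Cruz cannot reach Rao in two steps.
Mori cannot reach Voss, Cruz, Ueda, Rao in two steps.
Ueda cannot reach Rao in two steps.
Rao reaches everyone (king).
Kings: Rao — 1.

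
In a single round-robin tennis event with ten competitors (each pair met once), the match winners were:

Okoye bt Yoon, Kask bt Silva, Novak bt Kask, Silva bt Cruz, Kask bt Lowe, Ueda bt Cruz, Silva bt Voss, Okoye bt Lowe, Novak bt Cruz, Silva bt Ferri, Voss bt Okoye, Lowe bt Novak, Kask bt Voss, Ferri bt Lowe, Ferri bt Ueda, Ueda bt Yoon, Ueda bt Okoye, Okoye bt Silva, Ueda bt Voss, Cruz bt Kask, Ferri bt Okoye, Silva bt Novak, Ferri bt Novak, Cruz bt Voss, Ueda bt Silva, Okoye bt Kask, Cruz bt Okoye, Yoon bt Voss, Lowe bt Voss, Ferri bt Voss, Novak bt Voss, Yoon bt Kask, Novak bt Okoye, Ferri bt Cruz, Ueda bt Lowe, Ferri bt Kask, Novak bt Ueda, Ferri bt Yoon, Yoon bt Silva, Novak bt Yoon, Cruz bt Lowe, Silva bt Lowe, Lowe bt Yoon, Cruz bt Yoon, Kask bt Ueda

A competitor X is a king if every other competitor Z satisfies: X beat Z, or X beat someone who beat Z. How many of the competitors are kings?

Cruz cannot reach Ferri in two steps.
Lowe cannot reach Ferri in two steps.
Yoon reaches everyone (king).
Ueda reaches everyone (king).
Kask reaches everyone (king).
Novak cannot reach Ferri in two steps.
Silva reaches everyone (king).
Ferri reaches everyone (king).
Okoye reaches everyone (king).
Voss cannot reach Cruz, Ueda, Novak, Ferri in two steps.
Kings: Yoon, Ueda, Kask, Silva, Ferri, Okoye — 6.

6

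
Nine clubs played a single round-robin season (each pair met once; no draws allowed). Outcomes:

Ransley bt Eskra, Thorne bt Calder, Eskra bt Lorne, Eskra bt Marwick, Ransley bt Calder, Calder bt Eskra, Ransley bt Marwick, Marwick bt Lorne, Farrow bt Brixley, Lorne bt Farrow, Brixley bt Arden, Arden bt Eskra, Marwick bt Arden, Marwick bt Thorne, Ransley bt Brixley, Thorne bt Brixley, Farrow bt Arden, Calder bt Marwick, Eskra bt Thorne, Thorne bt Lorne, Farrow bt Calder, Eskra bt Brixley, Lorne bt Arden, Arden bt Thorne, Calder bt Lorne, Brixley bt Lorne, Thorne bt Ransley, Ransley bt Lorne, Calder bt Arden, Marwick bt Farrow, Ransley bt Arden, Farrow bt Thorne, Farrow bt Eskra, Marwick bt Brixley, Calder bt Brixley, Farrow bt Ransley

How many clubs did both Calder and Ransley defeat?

5

Calder beat: Eskra, Arden, Brixley, Marwick, Lorne.
Ransley beat: Eskra, Arden, Brixley, Calder, Marwick, Lorne.
Both beat: Eskra, Arden, Brixley, Marwick, Lorne — 5.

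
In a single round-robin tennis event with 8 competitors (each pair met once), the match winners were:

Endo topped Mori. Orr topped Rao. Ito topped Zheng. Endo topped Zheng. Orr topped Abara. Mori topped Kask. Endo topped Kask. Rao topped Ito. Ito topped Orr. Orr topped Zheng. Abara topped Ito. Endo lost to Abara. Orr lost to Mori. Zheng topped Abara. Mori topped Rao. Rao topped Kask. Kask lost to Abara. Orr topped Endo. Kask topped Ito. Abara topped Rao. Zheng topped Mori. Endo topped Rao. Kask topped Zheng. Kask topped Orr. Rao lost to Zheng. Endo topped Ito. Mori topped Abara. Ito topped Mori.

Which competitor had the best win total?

Endo

Win totals: Endo 5, Abara 4, Orr 4, Kask 3, Rao 2, Mori 4, Ito 3, Zheng 3.
Endo leads with 5 wins (next highest: 4).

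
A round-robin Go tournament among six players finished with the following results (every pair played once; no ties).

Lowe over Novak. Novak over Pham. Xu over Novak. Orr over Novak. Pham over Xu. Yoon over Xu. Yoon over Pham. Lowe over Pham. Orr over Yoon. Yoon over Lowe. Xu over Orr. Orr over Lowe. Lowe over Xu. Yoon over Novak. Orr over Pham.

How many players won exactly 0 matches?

Win totals: Lowe 3, Yoon 4, Pham 1, Novak 1, Orr 4, Xu 2.
No player has exactly 0 wins.

0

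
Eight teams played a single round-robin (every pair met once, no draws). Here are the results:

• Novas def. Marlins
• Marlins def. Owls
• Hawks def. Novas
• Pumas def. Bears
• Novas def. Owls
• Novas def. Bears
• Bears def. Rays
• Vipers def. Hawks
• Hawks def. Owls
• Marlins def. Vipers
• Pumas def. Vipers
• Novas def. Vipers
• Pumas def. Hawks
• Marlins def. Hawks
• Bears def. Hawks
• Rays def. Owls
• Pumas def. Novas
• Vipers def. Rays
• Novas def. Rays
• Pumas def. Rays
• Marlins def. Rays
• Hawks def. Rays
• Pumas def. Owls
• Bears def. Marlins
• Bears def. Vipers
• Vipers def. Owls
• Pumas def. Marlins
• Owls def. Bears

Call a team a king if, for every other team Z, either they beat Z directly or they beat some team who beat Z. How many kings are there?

1

Hawks cannot reach Pumas in two steps.
Vipers cannot reach Pumas, Marlins in two steps.
Pumas reaches everyone (king).
Marlins cannot reach Pumas in two steps.
Rays cannot reach Hawks, Vipers, Pumas, Marlins, Novas in two steps.
Bears cannot reach Pumas in two steps.
Owls cannot reach Pumas, Novas in two steps.
Novas cannot reach Pumas in two steps.
Kings: Pumas — 1.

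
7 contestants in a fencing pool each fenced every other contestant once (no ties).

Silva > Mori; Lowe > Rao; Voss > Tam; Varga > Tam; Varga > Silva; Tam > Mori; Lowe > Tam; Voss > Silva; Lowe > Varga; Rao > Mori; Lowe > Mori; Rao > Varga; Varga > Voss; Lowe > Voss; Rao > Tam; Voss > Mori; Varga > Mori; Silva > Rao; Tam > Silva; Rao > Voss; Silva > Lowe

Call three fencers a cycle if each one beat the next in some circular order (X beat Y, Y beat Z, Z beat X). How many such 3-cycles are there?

6

Win totals: Voss 3, Lowe 5, Mori 0, Tam 2, Rao 4, Varga 4, Silva 3.
A fencer with w wins dominates both others in C(w,2) triples; summing gives 3 + 10 + 0 + 1 + 6 + 6 + 3 = 29 transitive triples.
Total triples C(7,3) = 35, so cyclic triples = 35 − 29 = 6.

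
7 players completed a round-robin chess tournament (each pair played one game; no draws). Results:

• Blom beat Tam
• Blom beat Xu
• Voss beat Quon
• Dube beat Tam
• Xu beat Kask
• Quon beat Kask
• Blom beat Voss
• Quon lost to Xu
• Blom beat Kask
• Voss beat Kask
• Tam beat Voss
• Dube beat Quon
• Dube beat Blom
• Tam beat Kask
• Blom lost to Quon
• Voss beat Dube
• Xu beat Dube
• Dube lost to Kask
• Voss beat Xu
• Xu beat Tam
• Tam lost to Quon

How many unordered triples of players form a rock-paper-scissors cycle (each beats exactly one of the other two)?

10

Win totals: Voss 4, Xu 4, Tam 2, Dube 3, Kask 1, Blom 4, Quon 3.
A player with w wins dominates both others in C(w,2) triples; summing gives 6 + 6 + 1 + 3 + 0 + 6 + 3 = 25 transitive triples.
Total triples C(7,3) = 35, so cyclic triples = 35 − 25 = 10.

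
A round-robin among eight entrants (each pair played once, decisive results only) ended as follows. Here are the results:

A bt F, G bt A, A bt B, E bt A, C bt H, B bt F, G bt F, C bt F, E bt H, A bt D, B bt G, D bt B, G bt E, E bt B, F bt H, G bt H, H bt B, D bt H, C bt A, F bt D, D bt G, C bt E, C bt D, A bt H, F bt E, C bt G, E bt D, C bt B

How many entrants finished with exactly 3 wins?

Win totals: A 4, B 2, C 7, D 3, E 4, F 3, G 4, H 1.
Exactly 3: D, F — 2 entrants.

2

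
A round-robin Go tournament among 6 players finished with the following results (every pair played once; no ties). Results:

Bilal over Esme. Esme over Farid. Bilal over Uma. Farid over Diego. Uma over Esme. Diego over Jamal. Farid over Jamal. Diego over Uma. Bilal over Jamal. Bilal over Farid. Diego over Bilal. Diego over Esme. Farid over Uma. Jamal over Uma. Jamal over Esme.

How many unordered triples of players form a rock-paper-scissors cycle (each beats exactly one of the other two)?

Win totals: Uma 1, Diego 4, Jamal 2, Bilal 4, Farid 3, Esme 1.
A player with w wins dominates both others in C(w,2) triples; summing gives 0 + 6 + 1 + 6 + 3 + 0 = 16 transitive triples.
Total triples C(6,3) = 20, so cyclic triples = 20 − 16 = 4.

4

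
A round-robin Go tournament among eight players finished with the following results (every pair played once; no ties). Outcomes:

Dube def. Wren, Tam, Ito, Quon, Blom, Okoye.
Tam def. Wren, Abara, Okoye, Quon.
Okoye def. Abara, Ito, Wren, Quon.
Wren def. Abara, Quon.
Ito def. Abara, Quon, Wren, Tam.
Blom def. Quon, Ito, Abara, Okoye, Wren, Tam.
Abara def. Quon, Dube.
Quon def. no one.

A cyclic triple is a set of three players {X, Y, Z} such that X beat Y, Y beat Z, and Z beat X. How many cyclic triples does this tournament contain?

6

Win totals: Tam 4, Ito 4, Okoye 4, Wren 2, Dube 6, Abara 2, Blom 6, Quon 0.
A player with w wins dominates both others in C(w,2) triples; summing gives 6 + 6 + 6 + 1 + 15 + 1 + 15 + 0 = 50 transitive triples.
Total triples C(8,3) = 56, so cyclic triples = 56 − 50 = 6.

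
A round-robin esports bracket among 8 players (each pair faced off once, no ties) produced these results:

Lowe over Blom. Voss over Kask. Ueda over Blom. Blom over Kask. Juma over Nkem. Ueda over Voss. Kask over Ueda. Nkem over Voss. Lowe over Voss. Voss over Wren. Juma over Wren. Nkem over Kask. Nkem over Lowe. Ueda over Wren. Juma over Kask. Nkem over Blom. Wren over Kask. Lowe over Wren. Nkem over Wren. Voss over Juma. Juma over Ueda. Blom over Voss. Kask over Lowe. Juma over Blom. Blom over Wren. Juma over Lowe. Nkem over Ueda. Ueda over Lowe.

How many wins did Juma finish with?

Juma's results: beat Kask, Ueda, Lowe, Wren, Nkem, Blom; lost to Voss.
That is 6 wins.

6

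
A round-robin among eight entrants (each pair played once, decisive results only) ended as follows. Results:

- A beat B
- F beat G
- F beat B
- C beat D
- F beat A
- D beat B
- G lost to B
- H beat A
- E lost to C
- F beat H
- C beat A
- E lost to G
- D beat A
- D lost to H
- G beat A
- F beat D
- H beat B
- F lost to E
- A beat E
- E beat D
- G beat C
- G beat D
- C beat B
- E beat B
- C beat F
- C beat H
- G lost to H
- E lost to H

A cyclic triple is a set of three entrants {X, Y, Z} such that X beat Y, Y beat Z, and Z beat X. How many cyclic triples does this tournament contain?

Win totals: A 2, B 1, C 6, D 2, E 3, F 5, G 4, H 5.
An entrant with w wins dominates both others in C(w,2) triples; summing gives 1 + 0 + 15 + 1 + 3 + 10 + 6 + 10 = 46 transitive triples.
Total triples C(8,3) = 56, so cyclic triples = 56 − 46 = 10.

10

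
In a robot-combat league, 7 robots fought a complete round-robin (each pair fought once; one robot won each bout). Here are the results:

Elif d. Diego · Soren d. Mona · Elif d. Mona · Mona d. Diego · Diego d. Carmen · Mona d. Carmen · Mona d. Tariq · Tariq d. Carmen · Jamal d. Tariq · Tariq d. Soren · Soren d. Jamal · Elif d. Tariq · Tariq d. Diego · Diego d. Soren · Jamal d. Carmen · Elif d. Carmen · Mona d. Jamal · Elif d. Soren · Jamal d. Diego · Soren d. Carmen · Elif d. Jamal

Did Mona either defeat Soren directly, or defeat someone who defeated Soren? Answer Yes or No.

Yes

Mona did not beat Soren directly.
Mona beat Diego, Carmen, Tariq, Jamal. Of those, Diego beat Soren.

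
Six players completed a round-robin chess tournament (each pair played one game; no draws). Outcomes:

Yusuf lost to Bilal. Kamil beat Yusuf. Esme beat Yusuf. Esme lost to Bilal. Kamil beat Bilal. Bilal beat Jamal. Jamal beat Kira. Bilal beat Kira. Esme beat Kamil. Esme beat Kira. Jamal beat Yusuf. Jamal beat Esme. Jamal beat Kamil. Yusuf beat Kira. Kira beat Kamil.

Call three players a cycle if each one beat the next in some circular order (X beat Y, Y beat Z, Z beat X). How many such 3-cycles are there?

Win totals: Yusuf 1, Esme 3, Bilal 4, Kamil 2, Jamal 4, Kira 1.
A player with w wins dominates both others in C(w,2) triples; summing gives 0 + 3 + 6 + 1 + 6 + 0 = 16 transitive triples.
Total triples C(6,3) = 20, so cyclic triples = 20 − 16 = 4.

4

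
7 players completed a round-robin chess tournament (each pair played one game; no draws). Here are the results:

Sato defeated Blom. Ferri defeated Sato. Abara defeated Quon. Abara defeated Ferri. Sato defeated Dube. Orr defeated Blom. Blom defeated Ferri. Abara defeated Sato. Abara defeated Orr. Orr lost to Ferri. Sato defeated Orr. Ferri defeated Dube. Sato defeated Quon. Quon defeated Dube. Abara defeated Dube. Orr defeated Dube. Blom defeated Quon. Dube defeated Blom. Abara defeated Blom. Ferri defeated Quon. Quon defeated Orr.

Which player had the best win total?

Abara

Win totals: Abara 6, Orr 2, Ferri 4, Dube 1, Quon 2, Blom 2, Sato 4.
Abara leads with 6 wins (next highest: 4).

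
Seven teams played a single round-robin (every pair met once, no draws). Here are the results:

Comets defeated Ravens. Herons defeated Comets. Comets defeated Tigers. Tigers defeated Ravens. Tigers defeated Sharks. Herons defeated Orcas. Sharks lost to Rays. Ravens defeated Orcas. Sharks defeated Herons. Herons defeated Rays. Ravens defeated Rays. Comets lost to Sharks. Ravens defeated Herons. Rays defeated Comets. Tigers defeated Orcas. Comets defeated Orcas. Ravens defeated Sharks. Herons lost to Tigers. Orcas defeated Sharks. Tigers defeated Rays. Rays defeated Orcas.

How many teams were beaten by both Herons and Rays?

Herons beat: Comets, Rays, Orcas.
Rays beat: Comets, Sharks, Orcas.
Both beat: Comets, Orcas — 2.

2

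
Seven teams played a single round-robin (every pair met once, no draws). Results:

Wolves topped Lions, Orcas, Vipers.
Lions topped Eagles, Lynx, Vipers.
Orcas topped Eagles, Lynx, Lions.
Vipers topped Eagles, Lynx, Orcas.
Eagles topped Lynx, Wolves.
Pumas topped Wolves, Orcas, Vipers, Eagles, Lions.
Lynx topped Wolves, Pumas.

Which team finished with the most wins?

Win totals: Orcas 3, Vipers 3, Lions 3, Eagles 2, Lynx 2, Pumas 5, Wolves 3.
Pumas leads with 5 wins (next highest: 3).

Pumas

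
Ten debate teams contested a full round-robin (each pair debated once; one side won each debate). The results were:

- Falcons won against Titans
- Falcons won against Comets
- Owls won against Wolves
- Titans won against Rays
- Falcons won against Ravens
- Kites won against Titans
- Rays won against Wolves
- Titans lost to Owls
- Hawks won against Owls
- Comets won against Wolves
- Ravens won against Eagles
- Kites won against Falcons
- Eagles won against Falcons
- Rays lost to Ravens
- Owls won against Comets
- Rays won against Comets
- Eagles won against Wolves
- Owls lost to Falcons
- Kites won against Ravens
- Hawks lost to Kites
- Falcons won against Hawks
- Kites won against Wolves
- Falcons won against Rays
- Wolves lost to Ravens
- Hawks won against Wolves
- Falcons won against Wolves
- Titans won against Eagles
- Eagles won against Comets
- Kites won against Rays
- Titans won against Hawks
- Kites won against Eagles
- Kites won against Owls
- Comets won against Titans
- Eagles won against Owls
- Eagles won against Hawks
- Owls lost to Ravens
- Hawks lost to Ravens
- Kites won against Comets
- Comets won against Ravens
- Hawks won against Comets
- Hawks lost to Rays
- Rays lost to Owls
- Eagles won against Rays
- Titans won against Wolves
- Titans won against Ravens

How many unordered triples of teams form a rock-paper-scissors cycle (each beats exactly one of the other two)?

Win totals: Wolves 0, Titans 5, Owls 4, Falcons 7, Hawks 3, Ravens 5, Eagles 6, Kites 9, Rays 3, Comets 3.
A team with w wins dominates both others in C(w,2) triples; summing gives 0 + 10 + 6 + 21 + 3 + 10 + 15 + 36 + 3 + 3 = 107 transitive triples.
Total triples C(10,3) = 120, so cyclic triples = 120 − 107 = 13.

13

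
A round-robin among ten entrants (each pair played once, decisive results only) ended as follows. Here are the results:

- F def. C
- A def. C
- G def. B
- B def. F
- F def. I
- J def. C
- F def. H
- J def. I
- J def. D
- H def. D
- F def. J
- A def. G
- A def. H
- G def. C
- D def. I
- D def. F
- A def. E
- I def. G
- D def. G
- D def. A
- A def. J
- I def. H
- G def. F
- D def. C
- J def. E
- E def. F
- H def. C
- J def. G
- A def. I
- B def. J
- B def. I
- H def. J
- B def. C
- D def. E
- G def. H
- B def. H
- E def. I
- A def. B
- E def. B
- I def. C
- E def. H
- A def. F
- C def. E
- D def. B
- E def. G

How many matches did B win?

5

B's results: beat C, F, H, I, J; lost to A, D, E, G.
That is 5 wins.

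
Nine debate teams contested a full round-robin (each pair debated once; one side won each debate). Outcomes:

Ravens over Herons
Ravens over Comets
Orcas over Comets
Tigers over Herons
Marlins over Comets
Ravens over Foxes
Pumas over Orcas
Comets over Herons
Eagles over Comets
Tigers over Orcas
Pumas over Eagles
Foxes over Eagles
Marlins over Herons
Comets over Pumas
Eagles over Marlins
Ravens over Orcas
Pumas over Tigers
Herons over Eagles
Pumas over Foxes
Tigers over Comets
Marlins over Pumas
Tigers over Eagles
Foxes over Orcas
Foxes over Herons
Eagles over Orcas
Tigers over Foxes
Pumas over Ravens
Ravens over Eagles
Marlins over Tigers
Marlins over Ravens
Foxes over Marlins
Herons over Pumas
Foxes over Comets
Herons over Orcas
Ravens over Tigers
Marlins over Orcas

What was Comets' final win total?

Comets' results: beat Pumas, Herons; lost to Eagles, Tigers, Ravens, Foxes, Orcas, Marlins.
That is 2 wins.

2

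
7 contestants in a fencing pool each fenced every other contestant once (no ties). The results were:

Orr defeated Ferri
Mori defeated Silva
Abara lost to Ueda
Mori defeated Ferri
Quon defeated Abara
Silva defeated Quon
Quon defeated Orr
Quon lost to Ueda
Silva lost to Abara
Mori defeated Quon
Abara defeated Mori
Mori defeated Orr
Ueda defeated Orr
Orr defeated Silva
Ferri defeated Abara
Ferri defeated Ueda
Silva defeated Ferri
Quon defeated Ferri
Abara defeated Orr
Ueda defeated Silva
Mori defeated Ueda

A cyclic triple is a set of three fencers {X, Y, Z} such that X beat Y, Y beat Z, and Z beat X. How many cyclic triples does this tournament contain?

Win totals: Abara 3, Quon 3, Orr 2, Ueda 4, Silva 2, Mori 5, Ferri 2.
A fencer with w wins dominates both others in C(w,2) triples; summing gives 3 + 3 + 1 + 6 + 1 + 10 + 1 = 25 transitive triples.
Total triples C(7,3) = 35, so cyclic triples = 35 − 25 = 10.

10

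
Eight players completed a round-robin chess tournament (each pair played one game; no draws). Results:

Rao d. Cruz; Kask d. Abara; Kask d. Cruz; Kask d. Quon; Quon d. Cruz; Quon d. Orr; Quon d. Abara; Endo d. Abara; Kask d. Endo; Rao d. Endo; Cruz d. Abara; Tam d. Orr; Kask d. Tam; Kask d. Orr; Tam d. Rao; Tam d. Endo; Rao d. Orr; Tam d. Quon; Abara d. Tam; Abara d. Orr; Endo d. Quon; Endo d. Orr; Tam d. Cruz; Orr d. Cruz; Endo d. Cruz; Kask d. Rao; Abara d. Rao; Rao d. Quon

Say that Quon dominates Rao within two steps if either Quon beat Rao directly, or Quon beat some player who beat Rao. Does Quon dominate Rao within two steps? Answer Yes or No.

Quon did not beat Rao directly.
Quon beat Cruz, Orr, Abara. Of those, Abara beat Rao.

Yes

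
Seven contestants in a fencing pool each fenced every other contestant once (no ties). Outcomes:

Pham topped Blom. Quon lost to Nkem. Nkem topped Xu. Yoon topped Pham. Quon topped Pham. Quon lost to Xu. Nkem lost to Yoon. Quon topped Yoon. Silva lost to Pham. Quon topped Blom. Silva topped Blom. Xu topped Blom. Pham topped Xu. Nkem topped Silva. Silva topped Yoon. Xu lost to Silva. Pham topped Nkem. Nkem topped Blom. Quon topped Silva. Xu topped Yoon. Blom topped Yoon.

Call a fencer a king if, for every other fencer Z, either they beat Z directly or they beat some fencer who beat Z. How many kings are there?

6

Quon reaches everyone (king).
Silva reaches everyone (king).
Blom cannot reach Quon, Silva, Xu in two steps.
Yoon reaches everyone (king).
Nkem reaches everyone (king).
Pham reaches everyone (king).
Xu reaches everyone (king).
Kings: Quon, Silva, Yoon, Nkem, Pham, Xu — 6.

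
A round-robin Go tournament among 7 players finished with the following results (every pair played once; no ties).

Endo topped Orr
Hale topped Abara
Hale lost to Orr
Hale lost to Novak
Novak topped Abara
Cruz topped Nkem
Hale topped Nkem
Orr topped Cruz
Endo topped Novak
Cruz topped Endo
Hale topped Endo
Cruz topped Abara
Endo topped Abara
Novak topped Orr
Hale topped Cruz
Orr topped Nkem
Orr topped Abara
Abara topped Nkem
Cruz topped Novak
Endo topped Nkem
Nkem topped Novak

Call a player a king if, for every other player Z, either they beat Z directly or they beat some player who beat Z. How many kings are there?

5

Orr reaches everyone (king).
Novak reaches everyone (king).
Endo reaches everyone (king).
Hale reaches everyone (king).
Cruz reaches everyone (king).
Nkem cannot reach Endo, Cruz in two steps.
Abara cannot reach Orr, Endo, Hale, Cruz in two steps.
Kings: Orr, Novak, Endo, Hale, Cruz — 5.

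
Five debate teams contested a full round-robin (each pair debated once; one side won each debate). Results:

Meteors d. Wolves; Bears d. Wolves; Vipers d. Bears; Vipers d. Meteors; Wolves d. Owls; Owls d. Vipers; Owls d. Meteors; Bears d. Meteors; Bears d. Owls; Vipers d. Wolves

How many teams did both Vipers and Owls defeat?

Vipers beat: Wolves, Bears, Meteors.
Owls beat: Vipers, Meteors.
Both beat: Meteors — 1.

1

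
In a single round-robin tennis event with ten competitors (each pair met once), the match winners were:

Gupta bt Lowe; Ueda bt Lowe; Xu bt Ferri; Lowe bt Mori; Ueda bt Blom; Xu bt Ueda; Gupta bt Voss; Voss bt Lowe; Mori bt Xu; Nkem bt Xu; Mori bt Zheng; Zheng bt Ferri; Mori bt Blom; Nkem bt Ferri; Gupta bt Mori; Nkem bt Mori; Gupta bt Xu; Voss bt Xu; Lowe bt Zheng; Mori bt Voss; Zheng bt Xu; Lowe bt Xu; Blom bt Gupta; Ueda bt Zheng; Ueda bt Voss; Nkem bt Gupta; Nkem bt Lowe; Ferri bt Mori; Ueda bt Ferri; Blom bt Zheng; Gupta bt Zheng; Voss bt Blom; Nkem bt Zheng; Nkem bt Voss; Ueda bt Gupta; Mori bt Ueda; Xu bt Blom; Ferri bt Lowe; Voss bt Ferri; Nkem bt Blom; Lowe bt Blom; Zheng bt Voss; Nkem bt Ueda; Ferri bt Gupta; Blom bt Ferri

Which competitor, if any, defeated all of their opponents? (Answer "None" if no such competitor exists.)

Nkem has 9 wins out of 9 opponents — a perfect record.

Nkem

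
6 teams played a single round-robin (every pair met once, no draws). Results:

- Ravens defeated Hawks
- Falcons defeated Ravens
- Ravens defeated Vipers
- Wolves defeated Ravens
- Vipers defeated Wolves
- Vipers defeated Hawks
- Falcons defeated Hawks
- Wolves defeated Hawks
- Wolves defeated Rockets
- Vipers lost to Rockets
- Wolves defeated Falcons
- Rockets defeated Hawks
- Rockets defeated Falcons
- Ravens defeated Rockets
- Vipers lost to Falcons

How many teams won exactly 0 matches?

1

Win totals: Rockets 3, Vipers 2, Wolves 4, Hawks 0, Falcons 3, Ravens 3.
Exactly 0: Hawks — 1 team.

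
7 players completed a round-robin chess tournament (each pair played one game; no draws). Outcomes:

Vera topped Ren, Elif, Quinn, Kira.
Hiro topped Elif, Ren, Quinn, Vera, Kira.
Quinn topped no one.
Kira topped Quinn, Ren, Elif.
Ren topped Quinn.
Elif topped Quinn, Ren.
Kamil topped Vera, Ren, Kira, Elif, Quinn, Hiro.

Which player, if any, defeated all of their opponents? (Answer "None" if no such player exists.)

Kamil

Kamil has 6 wins out of 6 opponents — a perfect record.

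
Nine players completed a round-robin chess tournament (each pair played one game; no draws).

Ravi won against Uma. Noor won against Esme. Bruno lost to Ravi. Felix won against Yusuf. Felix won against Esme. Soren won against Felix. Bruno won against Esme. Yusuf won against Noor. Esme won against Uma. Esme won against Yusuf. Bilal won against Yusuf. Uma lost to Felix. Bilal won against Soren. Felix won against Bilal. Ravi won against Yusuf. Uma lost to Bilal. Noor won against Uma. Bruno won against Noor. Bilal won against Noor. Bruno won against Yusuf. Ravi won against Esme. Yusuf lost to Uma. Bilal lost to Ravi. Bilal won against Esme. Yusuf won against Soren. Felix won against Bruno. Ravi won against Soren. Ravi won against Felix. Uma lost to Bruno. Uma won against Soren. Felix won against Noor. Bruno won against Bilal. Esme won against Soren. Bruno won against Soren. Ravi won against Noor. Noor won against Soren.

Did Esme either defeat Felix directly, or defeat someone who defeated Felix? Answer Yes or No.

Yes

Esme did not beat Felix directly.
Esme beat Uma, Yusuf, Soren. Of those, Soren beat Felix.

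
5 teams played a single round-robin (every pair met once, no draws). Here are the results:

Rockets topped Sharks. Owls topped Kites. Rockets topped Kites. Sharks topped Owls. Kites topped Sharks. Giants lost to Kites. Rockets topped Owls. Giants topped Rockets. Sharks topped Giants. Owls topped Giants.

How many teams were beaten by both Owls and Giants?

Owls beat: Kites, Giants.
Giants beat: Rockets.
No one was beaten by both.

0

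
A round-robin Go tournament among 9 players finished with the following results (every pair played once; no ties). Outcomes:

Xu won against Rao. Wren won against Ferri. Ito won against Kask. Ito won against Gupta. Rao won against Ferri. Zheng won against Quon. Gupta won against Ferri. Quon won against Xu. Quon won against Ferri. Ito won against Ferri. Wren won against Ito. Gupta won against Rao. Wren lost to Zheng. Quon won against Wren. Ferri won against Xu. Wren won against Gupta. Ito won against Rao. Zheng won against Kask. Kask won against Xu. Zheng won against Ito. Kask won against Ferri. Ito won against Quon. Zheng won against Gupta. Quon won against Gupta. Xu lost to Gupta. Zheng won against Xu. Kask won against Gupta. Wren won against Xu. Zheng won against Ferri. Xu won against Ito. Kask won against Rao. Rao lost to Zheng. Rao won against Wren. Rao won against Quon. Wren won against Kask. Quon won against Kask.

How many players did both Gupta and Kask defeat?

3

Gupta beat: Rao, Ferri, Xu.
Kask beat: Rao, Ferri, Xu, Gupta.
Both beat: Rao, Ferri, Xu — 3.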